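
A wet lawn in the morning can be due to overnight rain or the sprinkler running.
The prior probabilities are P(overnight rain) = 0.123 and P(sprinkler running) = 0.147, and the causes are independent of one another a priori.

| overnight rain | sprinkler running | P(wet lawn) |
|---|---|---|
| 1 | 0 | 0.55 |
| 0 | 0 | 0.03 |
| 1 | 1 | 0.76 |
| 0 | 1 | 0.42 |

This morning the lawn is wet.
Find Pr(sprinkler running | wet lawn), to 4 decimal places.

Weight on sprinkler running=true, given the evidence: 0.054146 + 0.013742 = 0.067888
The normalizing constant is 0.03·0.877·0.853 + 0.42·0.877·0.147 + 0.55·0.123·0.853 + 0.76·0.123·0.147 = 0.148035
Posterior = 0.067888 / 0.148035 ≈ 0.4586

Pr(sprinkler running | wet lawn) ≈ 0.4586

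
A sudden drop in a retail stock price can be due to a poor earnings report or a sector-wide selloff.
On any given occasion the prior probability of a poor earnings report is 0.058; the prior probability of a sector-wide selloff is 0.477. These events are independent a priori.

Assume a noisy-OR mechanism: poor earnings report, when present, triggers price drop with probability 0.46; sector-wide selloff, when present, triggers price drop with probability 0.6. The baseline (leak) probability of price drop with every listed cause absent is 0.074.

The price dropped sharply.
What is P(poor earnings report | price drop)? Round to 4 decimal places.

P(poor earnings report | price drop) ≈ 0.1046

Under noisy-OR, P(price drop | causes) = 1 − (1−0.074)·∏(1−qᵢ) over the active causes.
For the numerator, keep only poor earnings report=true terms: 0.015166 + 0.022132 = 0.037298
Denominator P(price drop): 0.074×0.942×0.523 + 0.6296×0.942×0.477 + 0.49996×0.058×0.523 + 0.799984×0.058×0.477 = 0.356656
P(poor earnings report | price drop) = 0.037298/0.356656 ≈ 0.1046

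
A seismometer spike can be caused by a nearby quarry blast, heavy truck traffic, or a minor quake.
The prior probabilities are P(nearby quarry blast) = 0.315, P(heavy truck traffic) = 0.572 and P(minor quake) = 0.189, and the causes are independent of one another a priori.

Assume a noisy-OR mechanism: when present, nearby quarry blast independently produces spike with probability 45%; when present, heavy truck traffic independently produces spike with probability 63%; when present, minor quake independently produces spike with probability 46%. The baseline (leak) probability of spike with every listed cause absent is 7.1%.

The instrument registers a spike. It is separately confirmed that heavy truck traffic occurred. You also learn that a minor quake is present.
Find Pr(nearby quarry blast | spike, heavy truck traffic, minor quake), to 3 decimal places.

Under noisy-OR, P(spike | causes) = 1 − (1−0.071)·∏(1−qᵢ) over the active causes.
P(spike | heavy truck traffic, minor quake) = 0.814386·0.685 + 0.897912·0.315 = 0.557854 + 0.282842 = 0.840696
Restricting to configurations with nearby quarry blast present: 0.897912·0.315 = 0.282842.
Hence the posterior is 0.282842/0.840696 ≈ 0.336.

Pr(nearby quarry blast | spike, heavy truck traffic, minor quake) ≈ 0.336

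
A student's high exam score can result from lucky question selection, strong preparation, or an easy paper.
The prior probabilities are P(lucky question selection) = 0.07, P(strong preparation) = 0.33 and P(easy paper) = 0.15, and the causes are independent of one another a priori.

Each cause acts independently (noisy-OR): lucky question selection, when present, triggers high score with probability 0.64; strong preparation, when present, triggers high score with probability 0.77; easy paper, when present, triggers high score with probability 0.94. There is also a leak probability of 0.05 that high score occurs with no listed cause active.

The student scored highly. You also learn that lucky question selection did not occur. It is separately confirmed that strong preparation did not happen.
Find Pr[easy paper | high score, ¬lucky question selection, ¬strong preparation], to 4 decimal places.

Under noisy-OR, P(high score | causes) = 1 − (1−0.05)·∏(1−qᵢ) over the active causes.
Weight on easy paper=true, given the evidence: 0.943*0.15 = 0.141450
Normalizer over all consistent configurations: 0.05*0.85 + 0.943*0.15 = 0.183950
P(easy paper | high score, ¬lucky question selection, ¬strong preparation) = 0.141450/0.183950 ≈ 0.7690

Pr[easy paper | high score, ¬lucky question selection, ¬strong preparation] ≈ 0.7690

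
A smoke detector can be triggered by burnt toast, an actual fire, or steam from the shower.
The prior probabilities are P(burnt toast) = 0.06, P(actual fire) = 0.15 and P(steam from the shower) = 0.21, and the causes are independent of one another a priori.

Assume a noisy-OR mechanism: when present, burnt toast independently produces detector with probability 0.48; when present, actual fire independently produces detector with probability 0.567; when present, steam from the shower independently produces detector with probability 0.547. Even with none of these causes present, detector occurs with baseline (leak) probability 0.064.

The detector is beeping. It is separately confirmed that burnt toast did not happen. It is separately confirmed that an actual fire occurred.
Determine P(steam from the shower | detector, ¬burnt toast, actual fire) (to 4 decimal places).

P(steam from the shower | detector, ¬burnt toast, actual fire) ≈ 0.2674

Under noisy-OR, P(detector | causes) = 1 − (1−0.064)·∏(1−qᵢ) over the active causes.
By total probability over both values of steam from the shower:
  P(detector | ¬burnt toast, actual fire) = 0.594712·0.79 + 0.816405·0.21
        = 0.469822 + 0.171445 = 0.641267
The terms with steam from the shower present sum to 0.171445, so
  P(steam from the shower | detector, ¬burnt toast, actual fire) = 0.171445 / 0.641267 ≈ 0.2674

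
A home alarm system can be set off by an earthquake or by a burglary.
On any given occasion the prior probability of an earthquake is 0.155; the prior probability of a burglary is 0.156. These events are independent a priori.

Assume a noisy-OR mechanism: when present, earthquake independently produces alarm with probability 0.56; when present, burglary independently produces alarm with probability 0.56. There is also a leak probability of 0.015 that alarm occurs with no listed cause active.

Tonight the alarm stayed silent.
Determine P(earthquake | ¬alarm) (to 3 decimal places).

P(earthquake | ¬alarm) ≈ 0.075

Under noisy-OR, P(alarm | causes) = 1 − (1−0.015)·∏(1−qᵢ) over the active causes.
By total probability over the 4 (earthquake, burglary) configurations:
  P(¬alarm) = 0.985*0.845*0.844 + 0.4334*0.845*0.156 + 0.4334*0.155*0.844 + 0.190696*0.155*0.156
        = 0.702482 + 0.057131 + 0.056697 + 0.004611 = 0.820921
Keeping only the earthquake-present terms gives 0.061308, so
  P(earthquake | ¬alarm) = 0.061308 / 0.820921 ≈ 0.075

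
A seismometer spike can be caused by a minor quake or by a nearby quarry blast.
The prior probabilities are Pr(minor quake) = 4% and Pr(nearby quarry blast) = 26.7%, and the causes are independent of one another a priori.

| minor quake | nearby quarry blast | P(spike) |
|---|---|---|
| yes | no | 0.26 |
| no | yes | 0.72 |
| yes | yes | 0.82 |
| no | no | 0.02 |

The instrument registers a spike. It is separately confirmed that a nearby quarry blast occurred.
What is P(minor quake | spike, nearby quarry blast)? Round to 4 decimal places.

P(spike | nearby quarry blast) = 0.72*0.96 + 0.82*0.04 = 0.691200 + 0.032800 = 0.724000
Of this, 0.032800 comes from 0.82*0.04 (the minor quake=true cases).
So P(minor quake | spike, nearby quarry blast) = 0.032800/0.724000 ≈ 0.0453.

P(minor quake | spike, nearby quarry blast) ≈ 0.0453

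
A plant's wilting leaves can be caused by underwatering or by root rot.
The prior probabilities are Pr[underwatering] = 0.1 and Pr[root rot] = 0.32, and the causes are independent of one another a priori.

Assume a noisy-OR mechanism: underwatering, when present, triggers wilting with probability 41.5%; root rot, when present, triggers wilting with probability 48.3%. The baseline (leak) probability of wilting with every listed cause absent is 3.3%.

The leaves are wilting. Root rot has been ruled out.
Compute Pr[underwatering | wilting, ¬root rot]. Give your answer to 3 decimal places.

Under noisy-OR, P(wilting | causes) = 1 − (1−0.033)·∏(1−qᵢ) over the active causes.
By total probability over both values of underwatering:
  P(wilting | ¬root rot) = 0.033*0.9 + 0.434305*0.1
        = 0.029700 + 0.043431 = 0.073131
Keeping only the underwatering-present terms gives 0.043431, so
  P(underwatering | wilting, ¬root rot) = 0.043431 / 0.073131 ≈ 0.594

Pr[underwatering | wilting, ¬root rot] ≈ 0.594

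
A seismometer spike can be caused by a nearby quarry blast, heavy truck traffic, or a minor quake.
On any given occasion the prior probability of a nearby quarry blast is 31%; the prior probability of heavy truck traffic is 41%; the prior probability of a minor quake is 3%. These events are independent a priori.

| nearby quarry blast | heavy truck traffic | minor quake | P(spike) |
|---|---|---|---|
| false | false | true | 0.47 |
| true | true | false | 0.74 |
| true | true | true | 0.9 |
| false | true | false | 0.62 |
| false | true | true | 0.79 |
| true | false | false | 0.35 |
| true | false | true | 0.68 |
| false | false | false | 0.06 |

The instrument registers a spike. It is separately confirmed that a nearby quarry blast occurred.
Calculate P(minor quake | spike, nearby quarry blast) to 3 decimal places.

P(minor quake | spike, nearby quarry blast) ≈ 0.045

Numerator (weight on configurations with minor quake): 0.012036 + 0.011070 = 0.023106
Denominator P(spike | nearby quarry blast): 0.35*0.59*0.97 + 0.68*0.59*0.03 + 0.74*0.41*0.97 + 0.9*0.41*0.03 = 0.517709
Posterior = 0.023106 / 0.517709 ≈ 0.045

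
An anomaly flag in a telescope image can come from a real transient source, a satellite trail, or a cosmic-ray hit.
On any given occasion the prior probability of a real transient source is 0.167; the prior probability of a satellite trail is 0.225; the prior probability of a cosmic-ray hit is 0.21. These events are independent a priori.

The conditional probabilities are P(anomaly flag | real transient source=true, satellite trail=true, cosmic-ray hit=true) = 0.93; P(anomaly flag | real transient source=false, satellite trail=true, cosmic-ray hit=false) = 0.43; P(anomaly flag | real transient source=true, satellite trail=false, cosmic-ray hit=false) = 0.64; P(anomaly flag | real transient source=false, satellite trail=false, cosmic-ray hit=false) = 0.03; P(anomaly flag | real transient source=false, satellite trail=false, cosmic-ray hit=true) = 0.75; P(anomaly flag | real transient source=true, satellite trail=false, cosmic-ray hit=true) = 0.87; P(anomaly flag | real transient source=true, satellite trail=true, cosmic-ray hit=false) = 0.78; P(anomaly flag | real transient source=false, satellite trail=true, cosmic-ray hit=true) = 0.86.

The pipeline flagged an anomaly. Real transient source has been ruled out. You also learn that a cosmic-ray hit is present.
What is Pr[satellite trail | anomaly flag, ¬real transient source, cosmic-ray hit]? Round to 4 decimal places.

By total probability over both values of satellite trail:
  P(anomaly flag | ¬real transient source, cosmic-ray hit) = 0.75×0.775 + 0.86×0.225
        = 0.581250 + 0.193500 = 0.774750
Configurations with satellite trail contribute 0.193500, so
  P(satellite trail | anomaly flag, ¬real transient source, cosmic-ray hit) = 0.193500 / 0.774750 ≈ 0.2498

Pr[satellite trail | anomaly flag, ¬real transient source, cosmic-ray hit] ≈ 0.2498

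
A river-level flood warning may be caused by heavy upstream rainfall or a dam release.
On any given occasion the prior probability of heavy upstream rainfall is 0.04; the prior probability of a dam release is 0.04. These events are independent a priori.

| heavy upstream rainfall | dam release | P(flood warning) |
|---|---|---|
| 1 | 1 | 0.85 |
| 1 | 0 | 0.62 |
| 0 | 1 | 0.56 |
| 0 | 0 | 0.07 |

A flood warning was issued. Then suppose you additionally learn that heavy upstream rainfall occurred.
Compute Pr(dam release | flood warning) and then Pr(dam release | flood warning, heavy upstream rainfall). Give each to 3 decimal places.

Enumerate the 4 (heavy upstream rainfall, dam release) configurations and weight by the priors:
  P(flood warning) = 0.07·0.96·0.96 + 0.56·0.96·0.04 + 0.62·0.04·0.96 + 0.85·0.04·0.04
        = 0.064512 + 0.021504 + 0.023808 + 0.001360 = 0.111184
Keeping only the dam release-present terms gives 0.022864, so
  P(dam release | flood warning) = 0.022864 / 0.111184 ≈ 0.206

Now also conditioning on heavy upstream rainfall=true:
P(flood warning | heavy upstream rainfall) = 0.62·0.96 + 0.85·0.04 = 0.595200 + 0.034000 = 0.629200
Restricting to configurations with dam release present: 0.85·0.04 = 0.034000.
P(dam release | flood warning, heavy upstream rainfall) = 0.034000 / 0.629200 ≈ 0.054
The drop from 0.206 to 0.054 is the explaining-away (discounting) effect.

Pr(dam release | flood warning) ≈ 0.206; Pr(dam release | flood warning, heavy upstream rainfall) ≈ 0.054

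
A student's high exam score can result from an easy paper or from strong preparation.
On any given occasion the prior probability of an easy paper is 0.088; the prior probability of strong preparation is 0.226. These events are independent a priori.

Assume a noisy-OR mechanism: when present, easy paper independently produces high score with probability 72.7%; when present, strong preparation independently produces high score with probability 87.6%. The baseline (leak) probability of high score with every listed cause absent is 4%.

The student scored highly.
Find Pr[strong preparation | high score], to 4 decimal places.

Pr[strong preparation | high score] ≈ 0.7190

Under noisy-OR, P(high score | causes) = 1 − (1−0.04)·∏(1−qᵢ) over the active causes.
P(high score) = 0.04×0.912×0.774 + 0.88096×0.912×0.226 + 0.73792×0.088×0.774 + 0.967502×0.088×0.226 = 0.028236 + 0.181576 + 0.050261 + 0.019242 = 0.279315
Restricting to configurations with strong preparation present: 0.181576 + 0.019242 = 0.200818.
P(strong preparation | high score) = 0.200818 / 0.279315 ≈ 0.7190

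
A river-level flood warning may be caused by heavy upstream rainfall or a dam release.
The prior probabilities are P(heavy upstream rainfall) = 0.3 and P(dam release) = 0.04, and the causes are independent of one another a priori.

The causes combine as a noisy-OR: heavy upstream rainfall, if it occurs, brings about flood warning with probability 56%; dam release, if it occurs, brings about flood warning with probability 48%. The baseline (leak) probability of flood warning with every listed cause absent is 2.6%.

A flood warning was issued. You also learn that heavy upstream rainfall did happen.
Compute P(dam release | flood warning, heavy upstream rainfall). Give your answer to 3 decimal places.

Under noisy-OR, P(flood warning | causes) = 1 − (1−0.026)·∏(1−qᵢ) over the active causes.
By total probability over both values of dam release:
  P(flood warning | heavy upstream rainfall) = 0.57144*0.96 + 0.777149*0.04
        = 0.548582 + 0.031086 = 0.579668
Keeping only the dam release-present terms gives 0.031086, so
  P(dam release | flood warning, heavy upstream rainfall) = 0.031086 / 0.579668 ≈ 0.054

P(dam release | flood warning, heavy upstream rainfall) ≈ 0.054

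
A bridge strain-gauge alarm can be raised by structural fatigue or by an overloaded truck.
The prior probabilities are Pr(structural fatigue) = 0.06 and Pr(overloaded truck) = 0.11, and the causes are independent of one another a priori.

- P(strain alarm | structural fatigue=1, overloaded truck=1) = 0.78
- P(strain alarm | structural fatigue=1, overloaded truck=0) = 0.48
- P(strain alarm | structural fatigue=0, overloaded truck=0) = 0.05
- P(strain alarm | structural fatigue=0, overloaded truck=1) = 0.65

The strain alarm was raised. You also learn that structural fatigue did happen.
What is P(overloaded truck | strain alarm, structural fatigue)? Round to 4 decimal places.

Sum P(strain alarm|·) weighted by the priors over both values of overloaded truck:
  P(strain alarm | structural fatigue) = 0.48·0.89 + 0.78·0.11
        = 0.427200 + 0.085800 = 0.513000
Configurations with overloaded truck contribute 0.085800, so
  P(overloaded truck | strain alarm, structural fatigue) = 0.085800 / 0.513000 ≈ 0.1673

P(overloaded truck | strain alarm, structural fatigue) ≈ 0.1673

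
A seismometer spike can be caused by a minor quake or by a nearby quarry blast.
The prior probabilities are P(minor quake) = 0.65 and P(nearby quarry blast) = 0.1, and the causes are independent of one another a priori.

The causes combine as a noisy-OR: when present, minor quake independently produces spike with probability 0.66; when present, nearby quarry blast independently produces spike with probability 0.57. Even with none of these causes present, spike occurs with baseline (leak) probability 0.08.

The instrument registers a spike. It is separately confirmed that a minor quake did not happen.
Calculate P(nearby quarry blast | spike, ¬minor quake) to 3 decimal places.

P(nearby quarry blast | spike, ¬minor quake) ≈ 0.456

Under noisy-OR, P(spike | causes) = 1 − (1−0.08)·∏(1−qᵢ) over the active causes.
Sum P(spike|·) weighted by the priors over both values of nearby quarry blast:
  P(spike | ¬minor quake) = 0.08*0.9 + 0.6044*0.1
        = 0.072000 + 0.060440 = 0.132440
Configurations with nearby quarry blast contribute 0.060440, so
  P(nearby quarry blast | spike, ¬minor quake) = 0.060440 / 0.132440 ≈ 0.456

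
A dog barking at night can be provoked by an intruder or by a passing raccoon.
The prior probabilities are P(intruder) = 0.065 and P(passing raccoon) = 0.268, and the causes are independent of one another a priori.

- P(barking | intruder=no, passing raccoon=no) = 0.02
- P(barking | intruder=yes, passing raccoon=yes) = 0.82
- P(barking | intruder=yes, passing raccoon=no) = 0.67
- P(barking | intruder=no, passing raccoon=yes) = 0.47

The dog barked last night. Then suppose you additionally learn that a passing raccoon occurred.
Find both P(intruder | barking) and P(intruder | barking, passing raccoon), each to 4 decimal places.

By total probability over the 4 (intruder, passing raccoon) configurations:
  P(barking) = 0.02×0.935×0.732 + 0.47×0.935×0.268 + 0.67×0.065×0.732 + 0.82×0.065×0.268
        = 0.013688 + 0.117773 + 0.031879 + 0.014284 = 0.177624
Keeping only the intruder-present terms gives 0.046163, so
  P(intruder | barking) = 0.046163 / 0.177624 ≈ 0.2599

With the extra evidence:
Sum P(barking|·) weighted by the priors over both values of intruder:
  P(barking | passing raccoon) = 0.47*0.935 + 0.82*0.065
        = 0.439450 + 0.053300 = 0.492750
The terms with intruder present sum to 0.053300, so
  P(intruder | barking, passing raccoon) = 0.053300 / 0.492750 ≈ 0.1082
— passing raccoon explains away the evidence for intruder.

P(intruder | barking) ≈ 0.2599; P(intruder | barking, passing raccoon) ≈ 0.1082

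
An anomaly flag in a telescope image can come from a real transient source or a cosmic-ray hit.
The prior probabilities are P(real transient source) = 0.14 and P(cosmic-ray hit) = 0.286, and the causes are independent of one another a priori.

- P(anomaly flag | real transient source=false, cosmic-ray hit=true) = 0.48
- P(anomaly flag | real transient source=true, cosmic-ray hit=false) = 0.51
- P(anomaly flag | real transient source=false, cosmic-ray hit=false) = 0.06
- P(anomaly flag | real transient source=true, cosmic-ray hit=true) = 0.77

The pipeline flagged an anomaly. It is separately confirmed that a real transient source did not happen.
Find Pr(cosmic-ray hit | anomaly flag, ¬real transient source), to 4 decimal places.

Pr(cosmic-ray hit | anomaly flag, ¬real transient source) ≈ 0.7622

Weight on cosmic-ray hit=true, given the evidence: 0.48·0.286 = 0.137280
Normalizer over all consistent configurations: 0.06·0.714 + 0.48·0.286 = 0.180120
P(cosmic-ray hit | anomaly flag, ¬real transient source) = 0.137280/0.180120 ≈ 0.7622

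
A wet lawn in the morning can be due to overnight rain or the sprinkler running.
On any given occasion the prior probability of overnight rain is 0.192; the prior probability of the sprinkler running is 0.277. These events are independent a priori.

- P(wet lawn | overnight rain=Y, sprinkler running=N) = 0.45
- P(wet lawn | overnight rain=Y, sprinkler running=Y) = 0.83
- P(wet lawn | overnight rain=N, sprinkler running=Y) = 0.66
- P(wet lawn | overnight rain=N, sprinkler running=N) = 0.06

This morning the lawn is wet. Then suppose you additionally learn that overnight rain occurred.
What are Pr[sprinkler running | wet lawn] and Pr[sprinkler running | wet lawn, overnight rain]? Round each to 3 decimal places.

Pr[sprinkler running | wet lawn] ≈ 0.663; Pr[sprinkler running | wet lawn, overnight rain] ≈ 0.414

P(wet lawn) = 0.06*0.808*0.723 + 0.66*0.808*0.277 + 0.45*0.192*0.723 + 0.83*0.192*0.277 = 0.035051 + 0.147719 + 0.062467 + 0.044143 = 0.289380
Restricting to configurations with sprinkler running present: 0.147719 + 0.044143 = 0.191862.
So P(sprinkler running | wet lawn) = 0.191862/0.289380 ≈ 0.663.

Now also conditioning on overnight rain=true:
P(wet lawn | overnight rain) = 0.45×0.723 + 0.83×0.277 = 0.325350 + 0.229910 = 0.555260
Restricting to configurations with sprinkler running present: 0.83×0.277 = 0.229910.
Hence the posterior is 0.229910/0.555260 ≈ 0.414.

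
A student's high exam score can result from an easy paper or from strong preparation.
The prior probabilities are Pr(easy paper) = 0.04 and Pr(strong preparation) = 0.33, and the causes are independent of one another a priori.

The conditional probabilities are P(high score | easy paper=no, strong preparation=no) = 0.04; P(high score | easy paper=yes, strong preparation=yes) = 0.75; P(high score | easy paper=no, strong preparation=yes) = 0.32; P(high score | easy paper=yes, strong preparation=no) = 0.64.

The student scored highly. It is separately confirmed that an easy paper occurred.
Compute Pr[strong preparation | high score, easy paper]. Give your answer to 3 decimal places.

Sum P(high score|·) weighted by the priors over both values of strong preparation:
  P(high score | easy paper) = 0.64·0.67 + 0.75·0.33
        = 0.428800 + 0.247500 = 0.676300
Configurations with strong preparation contribute 0.247500, so
  P(strong preparation | high score, easy paper) = 0.247500 / 0.676300 ≈ 0.366

Pr[strong preparation | high score, easy paper] ≈ 0.366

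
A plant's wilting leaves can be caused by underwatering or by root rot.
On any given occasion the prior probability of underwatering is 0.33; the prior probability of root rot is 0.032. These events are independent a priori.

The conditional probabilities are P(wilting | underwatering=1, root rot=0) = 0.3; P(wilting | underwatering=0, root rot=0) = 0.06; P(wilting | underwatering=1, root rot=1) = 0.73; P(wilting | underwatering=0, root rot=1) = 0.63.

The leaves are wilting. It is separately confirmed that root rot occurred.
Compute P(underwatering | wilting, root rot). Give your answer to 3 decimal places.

Weight on underwatering=true, given the evidence: 0.73*0.33 = 0.240900
The normalizing constant is 0.63*0.67 + 0.73*0.33 = 0.663000
Posterior = 0.240900 / 0.663000 ≈ 0.363

P(underwatering | wilting, root rot) ≈ 0.363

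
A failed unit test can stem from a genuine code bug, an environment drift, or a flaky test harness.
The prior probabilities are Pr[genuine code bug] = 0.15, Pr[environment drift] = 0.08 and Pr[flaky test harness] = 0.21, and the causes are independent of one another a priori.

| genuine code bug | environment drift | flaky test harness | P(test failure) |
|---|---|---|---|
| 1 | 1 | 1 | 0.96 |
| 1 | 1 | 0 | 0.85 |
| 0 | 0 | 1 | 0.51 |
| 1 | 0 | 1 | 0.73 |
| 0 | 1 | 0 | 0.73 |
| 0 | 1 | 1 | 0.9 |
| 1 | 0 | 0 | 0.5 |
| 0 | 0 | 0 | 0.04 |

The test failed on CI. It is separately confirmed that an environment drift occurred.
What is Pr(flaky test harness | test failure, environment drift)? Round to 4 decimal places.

For the numerator, keep only flaky test harness=true terms: 0.160650 + 0.030240 = 0.190890
The normalizing constant is 0.73×0.85×0.79 + 0.9×0.85×0.21 + 0.85×0.15×0.79 + 0.96×0.15×0.21 = 0.781810
Posterior = 0.190890 / 0.781810 ≈ 0.2442

Pr(flaky test harness | test failure, environment drift) ≈ 0.2442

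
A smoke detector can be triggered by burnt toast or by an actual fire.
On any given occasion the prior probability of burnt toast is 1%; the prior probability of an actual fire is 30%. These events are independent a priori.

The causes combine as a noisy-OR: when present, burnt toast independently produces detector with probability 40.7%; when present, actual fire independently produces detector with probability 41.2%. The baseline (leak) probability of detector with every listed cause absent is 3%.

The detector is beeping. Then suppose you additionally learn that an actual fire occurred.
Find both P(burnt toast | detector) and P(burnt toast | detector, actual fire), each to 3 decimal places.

P(burnt toast | detector) ≈ 0.032; P(burnt toast | detector, actual fire) ≈ 0.015

Under noisy-OR, P(detector | causes) = 1 − (1−0.03)·∏(1−qᵢ) over the active causes.
Enumerate the 4 (burnt toast, actual fire) configurations and weight by the priors:
  P(detector) = 0.03×0.99×0.7 + 0.42964×0.99×0.3 + 0.42479×0.01×0.7 + 0.661777×0.01×0.3
        = 0.020790 + 0.127603 + 0.002974 + 0.001985 = 0.153352
The terms with burnt toast present sum to 0.004959, so
  P(burnt toast | detector) = 0.004959 / 0.153352 ≈ 0.032

Now condition on the additional information:
Enumerate both values of burnt toast and weight by the priors:
  P(detector | actual fire) = 0.42964*0.99 + 0.661777*0.01
        = 0.425344 + 0.006618 = 0.431962
The terms with burnt toast present sum to 0.006618, so
  P(burnt toast | detector, actual fire) = 0.006618 / 0.431962 ≈ 0.015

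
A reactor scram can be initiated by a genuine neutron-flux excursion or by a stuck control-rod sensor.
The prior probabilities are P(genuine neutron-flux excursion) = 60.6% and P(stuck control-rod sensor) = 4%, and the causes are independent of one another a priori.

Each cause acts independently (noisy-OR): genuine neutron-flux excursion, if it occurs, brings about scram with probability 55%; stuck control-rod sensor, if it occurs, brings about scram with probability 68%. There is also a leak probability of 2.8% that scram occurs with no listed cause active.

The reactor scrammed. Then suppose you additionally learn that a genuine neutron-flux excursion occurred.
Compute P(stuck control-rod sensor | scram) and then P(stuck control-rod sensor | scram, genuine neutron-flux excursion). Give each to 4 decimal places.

Under noisy-OR, P(scram | causes) = 1 − (1−0.028)·∏(1−qᵢ) over the active causes.
Sum P(scram|·) weighted by the priors over the 4 (genuine neutron-flux excursion, stuck control-rod sensor) configurations:
  P(scram) = 0.028×0.394×0.96 + 0.68896×0.394×0.04 + 0.5626×0.606×0.96 + 0.860032×0.606×0.04
        = 0.010591 + 0.010858 + 0.327298 + 0.020847 = 0.369594
The terms with stuck control-rod sensor present sum to 0.031705, so
  P(stuck control-rod sensor | scram) = 0.031705 / 0.369594 ≈ 0.0858

Now condition on the additional information:
Weight on stuck control-rod sensor=true, given the evidence: 0.860032×0.04 = 0.034401
Normalizer over all consistent configurations: 0.5626×0.96 + 0.860032×0.04 = 0.574497
Posterior = 0.034401 / 0.574497 ≈ 0.0599
The drop from 0.0858 to 0.0599 is the explaining-away (discounting) effect.

P(stuck control-rod sensor | scram) ≈ 0.0858; P(stuck control-rod sensor | scram, genuine neutron-flux excursion) ≈ 0.0599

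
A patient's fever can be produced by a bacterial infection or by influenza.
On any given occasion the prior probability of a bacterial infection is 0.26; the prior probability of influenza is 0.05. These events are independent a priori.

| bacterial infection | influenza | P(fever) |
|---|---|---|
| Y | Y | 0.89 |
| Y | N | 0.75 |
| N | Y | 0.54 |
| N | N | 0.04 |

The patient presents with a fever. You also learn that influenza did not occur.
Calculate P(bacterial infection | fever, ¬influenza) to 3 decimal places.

For the numerator, keep only bacterial infection=true terms: 0.75×0.26 = 0.195000
The normalizing constant is 0.04×0.74 + 0.75×0.26 = 0.224600
Posterior = 0.195000 / 0.224600 ≈ 0.868

P(bacterial infection | fever, ¬influenza) ≈ 0.868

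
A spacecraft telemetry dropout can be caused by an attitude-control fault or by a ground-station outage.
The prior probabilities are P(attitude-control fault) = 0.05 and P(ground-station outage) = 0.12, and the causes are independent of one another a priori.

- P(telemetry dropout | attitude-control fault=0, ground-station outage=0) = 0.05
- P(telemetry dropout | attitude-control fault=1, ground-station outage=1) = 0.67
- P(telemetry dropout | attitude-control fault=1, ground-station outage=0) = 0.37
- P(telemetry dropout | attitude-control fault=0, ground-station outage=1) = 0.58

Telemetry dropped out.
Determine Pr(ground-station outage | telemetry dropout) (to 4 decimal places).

Pr(ground-station outage | telemetry dropout) ≈ 0.5470

Enumerate the 4 (attitude-control fault, ground-station outage) configurations and weight by the priors:
  P(telemetry dropout) = 0.05·0.95·0.88 + 0.58·0.95·0.12 + 0.37·0.05·0.88 + 0.67·0.05·0.12
        = 0.041800 + 0.066120 + 0.016280 + 0.004020 = 0.128220
Keeping only the ground-station outage-present terms gives 0.070140, so
  P(ground-station outage | telemetry dropout) = 0.070140 / 0.128220 ≈ 0.5470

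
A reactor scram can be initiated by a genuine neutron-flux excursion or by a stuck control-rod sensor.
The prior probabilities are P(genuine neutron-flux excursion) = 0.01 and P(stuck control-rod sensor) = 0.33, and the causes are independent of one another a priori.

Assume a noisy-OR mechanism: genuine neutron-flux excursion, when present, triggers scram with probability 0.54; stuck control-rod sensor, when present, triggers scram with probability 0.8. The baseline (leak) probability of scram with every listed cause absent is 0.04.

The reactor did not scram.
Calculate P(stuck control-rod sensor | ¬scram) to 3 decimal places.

Under noisy-OR, P(scram | causes) = 1 − (1−0.04)·∏(1−qᵢ) over the active causes.
P(¬scram) = 0.96·0.99·0.67 + 0.192·0.99·0.33 + 0.4416·0.01·0.67 + 0.08832·0.01·0.33 = 0.636768 + 0.062726 + 0.002959 + 0.000291 = 0.702744
Of this, 0.063017 comes from 0.062726 + 0.000291 (the stuck control-rod sensor=true cases).
Hence the posterior is 0.063017/0.702744 ≈ 0.090.

P(stuck control-rod sensor | ¬scram) ≈ 0.090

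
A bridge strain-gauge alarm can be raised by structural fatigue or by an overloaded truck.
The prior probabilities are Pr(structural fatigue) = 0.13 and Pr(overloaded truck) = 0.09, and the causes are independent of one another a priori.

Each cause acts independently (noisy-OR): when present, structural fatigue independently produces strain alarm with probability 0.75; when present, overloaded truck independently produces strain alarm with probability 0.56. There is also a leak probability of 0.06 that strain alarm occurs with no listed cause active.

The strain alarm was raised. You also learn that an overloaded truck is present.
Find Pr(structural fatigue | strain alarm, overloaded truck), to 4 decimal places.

Under noisy-OR, P(strain alarm | causes) = 1 − (1−0.06)·∏(1−qᵢ) over the active causes.
Numerator (weight on configurations with structural fatigue): 0.8966·0.13 = 0.116558
The normalizing constant is 0.5864·0.87 + 0.8966·0.13 = 0.626726
Posterior = 0.116558 / 0.626726 ≈ 0.1860

Pr(structural fatigue | strain alarm, overloaded truck) ≈ 0.1860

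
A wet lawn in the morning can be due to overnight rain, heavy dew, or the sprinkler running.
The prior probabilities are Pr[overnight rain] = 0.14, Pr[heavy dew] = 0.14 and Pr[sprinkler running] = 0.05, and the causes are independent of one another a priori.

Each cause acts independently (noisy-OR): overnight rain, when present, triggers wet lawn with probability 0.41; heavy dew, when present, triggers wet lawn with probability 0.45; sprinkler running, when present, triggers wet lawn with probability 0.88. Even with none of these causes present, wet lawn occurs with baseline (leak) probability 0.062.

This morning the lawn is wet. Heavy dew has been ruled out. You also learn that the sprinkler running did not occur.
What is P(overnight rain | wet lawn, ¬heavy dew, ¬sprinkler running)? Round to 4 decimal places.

Under noisy-OR, P(wet lawn | causes) = 1 − (1−0.062)·∏(1−qᵢ) over the active causes.
Weight on overnight rain=true, given the evidence: 0.44658*0.14 = 0.062521
The normalizing constant is 0.062*0.86 + 0.44658*0.14 = 0.115841
P(overnight rain | wet lawn, ¬heavy dew, ¬sprinkler running) = 0.062521/0.115841 ≈ 0.5397

P(overnight rain | wet lawn, ¬heavy dew, ¬sprinkler running) ≈ 0.5397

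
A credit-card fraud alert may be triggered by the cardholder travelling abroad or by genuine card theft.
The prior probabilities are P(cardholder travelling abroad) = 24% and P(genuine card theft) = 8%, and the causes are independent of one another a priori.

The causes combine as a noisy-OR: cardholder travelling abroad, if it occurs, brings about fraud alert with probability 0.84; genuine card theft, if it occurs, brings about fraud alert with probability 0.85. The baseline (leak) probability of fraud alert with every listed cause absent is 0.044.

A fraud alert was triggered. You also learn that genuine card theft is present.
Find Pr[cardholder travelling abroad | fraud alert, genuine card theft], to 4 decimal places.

Pr[cardholder travelling abroad | fraud alert, genuine card theft] ≈ 0.2648

Under noisy-OR, P(fraud alert | causes) = 1 − (1−0.044)·∏(1−qᵢ) over the active causes.
P(fraud alert | genuine card theft) = 0.8566×0.76 + 0.977056×0.24 = 0.651016 + 0.234493 = 0.885509
Restricting to configurations with cardholder travelling abroad present: 0.977056×0.24 = 0.234493.
So P(cardholder travelling abroad | fraud alert, genuine card theft) = 0.234493/0.885509 ≈ 0.2648.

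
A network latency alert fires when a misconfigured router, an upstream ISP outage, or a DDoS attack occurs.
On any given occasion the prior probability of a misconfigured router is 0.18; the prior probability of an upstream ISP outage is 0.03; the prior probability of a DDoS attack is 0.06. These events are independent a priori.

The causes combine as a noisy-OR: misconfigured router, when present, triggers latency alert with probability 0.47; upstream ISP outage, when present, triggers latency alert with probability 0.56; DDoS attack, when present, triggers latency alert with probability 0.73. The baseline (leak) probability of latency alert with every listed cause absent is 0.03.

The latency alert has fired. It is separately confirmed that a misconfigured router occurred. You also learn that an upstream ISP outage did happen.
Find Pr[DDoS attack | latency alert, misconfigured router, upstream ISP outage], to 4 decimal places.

Pr[DDoS attack | latency alert, misconfigured router, upstream ISP outage] ≈ 0.0719

Under noisy-OR, P(latency alert | causes) = 1 − (1−0.03)·∏(1−qᵢ) over the active causes.
Sum P(latency alert|·) weighted by the priors over both values of DDoS attack:
  P(latency alert | misconfigured router, upstream ISP outage) = 0.773796*0.94 + 0.938925*0.06
        = 0.727368 + 0.056335 = 0.783703
The terms with DDoS attack present sum to 0.056335, so
  P(DDoS attack | latency alert, misconfigured router, upstream ISP outage) = 0.056335 / 0.783703 ≈ 0.0719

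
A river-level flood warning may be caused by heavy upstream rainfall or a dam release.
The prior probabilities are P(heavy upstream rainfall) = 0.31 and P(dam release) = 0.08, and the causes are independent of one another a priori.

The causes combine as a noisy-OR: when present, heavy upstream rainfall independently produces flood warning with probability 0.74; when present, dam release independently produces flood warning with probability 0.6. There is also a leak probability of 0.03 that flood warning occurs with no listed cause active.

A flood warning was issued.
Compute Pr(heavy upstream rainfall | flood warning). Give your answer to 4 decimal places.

Under noisy-OR, P(flood warning | causes) = 1 − (1−0.03)·∏(1−qᵢ) over the active causes.
P(flood warning) = 0.03×0.69×0.92 + 0.612×0.69×0.08 + 0.7478×0.31×0.92 + 0.89912×0.31×0.08 = 0.019044 + 0.033782 + 0.213273 + 0.022298 = 0.288397
The heavy upstream rainfall-present share is 0.213273 + 0.022298 = 0.235571.
P(heavy upstream rainfall | flood warning) = 0.235571 / 0.288397 ≈ 0.8168

Pr(heavy upstream rainfall | flood warning) ≈ 0.8168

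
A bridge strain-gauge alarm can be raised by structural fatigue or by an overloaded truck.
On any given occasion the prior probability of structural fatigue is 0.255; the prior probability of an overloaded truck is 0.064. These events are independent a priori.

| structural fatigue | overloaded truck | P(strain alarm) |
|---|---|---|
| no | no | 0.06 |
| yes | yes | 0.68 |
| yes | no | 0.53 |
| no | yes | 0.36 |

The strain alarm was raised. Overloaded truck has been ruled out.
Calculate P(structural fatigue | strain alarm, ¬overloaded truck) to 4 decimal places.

P(structural fatigue | strain alarm, ¬overloaded truck) ≈ 0.7515

Enumerate both values of structural fatigue and weight by the priors:
  P(strain alarm | ¬overloaded truck) = 0.06×0.745 + 0.53×0.255
        = 0.044700 + 0.135150 = 0.179850
Configurations with structural fatigue contribute 0.135150, so
  P(structural fatigue | strain alarm, ¬overloaded truck) = 0.135150 / 0.179850 ≈ 0.7515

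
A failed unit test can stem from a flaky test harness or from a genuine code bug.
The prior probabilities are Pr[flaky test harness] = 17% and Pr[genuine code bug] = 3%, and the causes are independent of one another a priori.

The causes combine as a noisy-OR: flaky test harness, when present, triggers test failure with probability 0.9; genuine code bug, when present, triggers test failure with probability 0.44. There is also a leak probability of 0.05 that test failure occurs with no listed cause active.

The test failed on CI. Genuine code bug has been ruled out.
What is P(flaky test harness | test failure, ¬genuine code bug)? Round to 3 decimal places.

P(flaky test harness | test failure, ¬genuine code bug) ≈ 0.788

Under noisy-OR, P(test failure | causes) = 1 − (1−0.05)·∏(1−qᵢ) over the active causes.
Numerator (weight on configurations with flaky test harness): 0.905*0.17 = 0.153850
Denominator P(test failure | ¬genuine code bug): 0.05*0.83 + 0.905*0.17 = 0.195350
Posterior = 0.153850 / 0.195350 ≈ 0.788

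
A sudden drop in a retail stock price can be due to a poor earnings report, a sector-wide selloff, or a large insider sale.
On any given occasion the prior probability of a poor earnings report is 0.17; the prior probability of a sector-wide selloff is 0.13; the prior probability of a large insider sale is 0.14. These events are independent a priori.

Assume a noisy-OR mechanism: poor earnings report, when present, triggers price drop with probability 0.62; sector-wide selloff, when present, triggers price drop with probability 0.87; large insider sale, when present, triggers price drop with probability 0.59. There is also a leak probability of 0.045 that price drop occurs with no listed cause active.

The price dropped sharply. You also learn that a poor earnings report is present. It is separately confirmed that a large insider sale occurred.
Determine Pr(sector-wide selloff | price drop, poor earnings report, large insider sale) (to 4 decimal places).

Pr(sector-wide selloff | price drop, poor earnings report, large insider sale) ≈ 0.1469

Under noisy-OR, P(price drop | causes) = 1 − (1−0.045)·∏(1−qᵢ) over the active causes.
By total probability over both values of sector-wide selloff:
  P(price drop | poor earnings report, large insider sale) = 0.851211×0.87 + 0.980657×0.13
        = 0.740554 + 0.127485 = 0.868039
Keeping only the sector-wide selloff-present terms gives 0.127485, so
  P(sector-wide selloff | price drop, poor earnings report, large insider sale) = 0.127485 / 0.868039 ≈ 0.1469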